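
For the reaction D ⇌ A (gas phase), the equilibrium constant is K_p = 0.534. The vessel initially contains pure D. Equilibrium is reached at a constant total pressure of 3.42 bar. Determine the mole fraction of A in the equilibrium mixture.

Basis: 1 mol D initially; let X = conversion of D. Extent ξ = X.
Moles: n_D = 1 − X; n_A = X.
n_T stays at 1 (no change in mole number).
y_i = n_i/n_T, p_i = y_i·P. K_p = p_A / (p_D).
Setting this equal to 0.534 and taking the physical root (0 < X < 1) gives X = 0.348.
Then n_A = 0.348, n_T = 1, so y_A = 0.348.

y_A = 0.348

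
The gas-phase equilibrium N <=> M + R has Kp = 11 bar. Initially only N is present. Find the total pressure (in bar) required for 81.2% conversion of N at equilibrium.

P = 5.68 bar

Let X = conversion of N (basis 1 mol N); extent of reaction ξ = X.
Mole table: n_N = 1 − X; n_M = X; n_R = X.
Total moles n_T = 1 + X.
Kp = p_M p_R / (p_N) with p_i = (n_i/n_T)·P.
At X = 0.812: the mole-fraction product g(X) = Π y_i^ν_i = 1.936. Since Kp = g(X)·P^{1}, P = (Kp/g)^(1/1) = (11/1.936)^(1/1) = 5.68 bar.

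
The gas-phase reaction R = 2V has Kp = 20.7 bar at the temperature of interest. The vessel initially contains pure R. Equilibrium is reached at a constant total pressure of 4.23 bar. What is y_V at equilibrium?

Take 1 mol R as basis and let X be its fractional conversion, so ξ = X.
Moles: n_R = 1 − X; n_V = 2X.
n_T = Σnᵢ = 1 + X.
y_i = n_i/n_T, p_i = y_i·P. Kp = p_V^2 / (p_R).
Setting this equal to 20.7 bar and taking the physical root (0 < X < 1) gives X = 0.742.
Then n_V = 1.48, n_T = 1.74, so y_V = 0.852.

y_V = 0.852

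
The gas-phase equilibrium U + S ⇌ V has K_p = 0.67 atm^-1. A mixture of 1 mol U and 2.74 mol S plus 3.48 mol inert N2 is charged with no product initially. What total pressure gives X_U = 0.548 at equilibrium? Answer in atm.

P = 5.51 atm

Take 1 mol U as basis and let X be its fractional conversion, so ξ = X.
At extent ξ: n_U = 1 − X; n_S = 2.74 − X; n_V = X; n_I = 3.48 (inert).
Summing: n_T = 7.22 − X.
K_p = p_V / (p_U p_S) with p_i = (n_i/n_T)·P.
At X = 0.548: the mole-fraction product g(X) = Π y_i^ν_i = 3.69. Since K_p = g(X)·P^{-1}, P = (g/K_p)^(1/1) = (3.69/0.67)^(1/1) = 5.51 atm.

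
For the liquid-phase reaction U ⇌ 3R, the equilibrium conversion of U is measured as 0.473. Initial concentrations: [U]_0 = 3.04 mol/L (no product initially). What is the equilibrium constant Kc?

Kc = 50.1 (mol/L)^2

Let X = conversion of U.
Concentrations: [U] = 3.04 − 3.04X; [R] = 9.12X.
At X = 0.473: [U] = 1.6, [R] = 4.31.
Kc = [R]^3 / ([U]) = 50.1 (mol/L)^2.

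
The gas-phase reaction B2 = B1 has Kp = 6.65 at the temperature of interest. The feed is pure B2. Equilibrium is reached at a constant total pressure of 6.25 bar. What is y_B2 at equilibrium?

y_B2 = 0.131

Take 1 mol B2 as basis and let X be its fractional conversion, so ξ = X.
Species balance: n_B2 = 1 − X; n_B1 = X.
Total moles n_T = 1 (Δν = 0, constant).
With p_i = (n_i/n_T)P, Kp = p_B1 / (p_B2).
Setting this equal to 6.65 and taking the physical root (0 < X < 1) gives X = 0.869.
Then n_B2 = 0.131, n_T = 1, so y_B2 = 0.131.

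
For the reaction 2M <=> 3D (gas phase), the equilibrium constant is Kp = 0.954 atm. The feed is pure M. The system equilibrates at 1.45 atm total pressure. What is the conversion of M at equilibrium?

X = 0.427

Let X = conversion of M (basis 1 mol M); extent of reaction ξ = 0.5X.
Species balance: n_M = 1 − X; n_D = 1.5X.
n_T = Σnᵢ = 1 + 0.5X.
With p_i = (n_i/n_T)P, Kp = p_D^3 / (p_M^2).
This yields a degree-3 equation in X; solving on (0,1), X = 0.427.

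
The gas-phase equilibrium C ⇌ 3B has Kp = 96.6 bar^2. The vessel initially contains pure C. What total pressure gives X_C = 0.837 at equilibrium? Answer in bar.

Let X = conversion of C (basis 1 mol C); extent of reaction ξ = X.
Species balance: n_C = 1 − X; n_B = 3X.
Total moles n_T = 1 + 2X.
Kp = p_B^3 / (p_C) with p_i = (n_i/n_T)·P.
At X = 0.837: the mole-fraction product g(X) = Π y_i^ν_i = 13.58. Since Kp = g(X)·P^{2}, P = (Kp/g)^(1/2) = (96.6/13.58)^(1/2) = 2.67 bar.

P = 2.67 bar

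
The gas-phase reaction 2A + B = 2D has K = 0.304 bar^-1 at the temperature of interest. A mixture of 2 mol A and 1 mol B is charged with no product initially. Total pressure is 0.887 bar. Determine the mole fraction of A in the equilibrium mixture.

y_A = 0.563

Take 2 mol A as basis and let X be its fractional conversion, so ξ = X.
Moles: n_A = 2 − 2X; n_B = 1 − X; n_D = 2X.
n_T = Σnᵢ = 3 − X.
Mole fractions y_i = n_i/n_T; K = p_D^2 / (p_A^2 p_B) with p_i = y_i·P.
Equating to 0.304 bar^-1 and solving on 0 < X < 1: X = 0.216.
Then n_A = 1.57, n_T = 2.78, so y_A = 0.563.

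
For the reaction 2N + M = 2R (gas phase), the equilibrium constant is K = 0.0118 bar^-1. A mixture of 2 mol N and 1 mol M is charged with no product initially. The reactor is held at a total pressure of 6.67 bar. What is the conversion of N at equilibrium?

X = 0.134

Let X = conversion of N (basis 2 mol N); extent of reaction ξ = X.
Species balance: n_N = 2 − 2X; n_M = 1 − X; n_R = 2X.
Total moles n_T = 3 − X.
y_i = n_i/n_T, p_i = y_i·P. K = p_R^2 / (p_N^2 p_M).
Setting this equal to 0.0118 bar^-1 and taking the physical root (0 < X < 1) gives X = 0.134.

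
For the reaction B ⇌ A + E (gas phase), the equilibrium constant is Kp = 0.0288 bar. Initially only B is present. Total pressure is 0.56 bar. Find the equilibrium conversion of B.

X = 0.221

Let X = conversion of B (basis 1 mol B); extent of reaction ξ = X.
Moles: n_B = 1 − X; n_A = X; n_E = X.
Total moles n_T = 1 + X.
With p_i = (n_i/n_T)P, Kp = p_A p_E / (p_B).
This yields a degree-2 equation in X; solving on (0,1), X = 0.221.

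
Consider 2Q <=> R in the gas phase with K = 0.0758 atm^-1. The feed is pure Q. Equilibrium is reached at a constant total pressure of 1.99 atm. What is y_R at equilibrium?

y_R = 0.117

Take 1 mol Q as basis and let X be its fractional conversion, so ξ = 0.5X.
Mole table: n_Q = 1 − X; n_R = 0.5X.
Total moles n_T = 1 − 0.5X.
Mole fractions y_i = n_i/n_T; K = p_R / (p_Q^2) with p_i = y_i·P.
This yields a degree-2 equation in X; solving on (0,1), X = 0.210.
Then n_R = 0.105, n_T = 0.895, so y_R = 0.117.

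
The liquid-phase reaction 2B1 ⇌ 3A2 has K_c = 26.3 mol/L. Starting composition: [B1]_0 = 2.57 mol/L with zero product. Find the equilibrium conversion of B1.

X = 0.679

Let X = conversion of B1; extent ξ = 2.57X/2 mol/L.
Concentrations: [B1] = 2.57 − 2.57X; [A2] = 3.85X.
K_c = [A2]^3 / ([B1]^2).
Solving K_c = 26.3 for X ∈ (0,1): X = 0.679.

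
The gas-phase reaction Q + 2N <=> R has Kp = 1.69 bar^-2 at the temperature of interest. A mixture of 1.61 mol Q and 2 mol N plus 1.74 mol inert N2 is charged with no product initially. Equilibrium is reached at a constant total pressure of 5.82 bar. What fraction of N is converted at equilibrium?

Take 2 mol N as basis and let X be its fractional conversion, so ξ = X.
Species balance: n_Q = 1.61 − X; n_N = 2 − 2X; n_R = X; n_I = 1.74 (inert).
Summing: n_T = 5.35 − 2X.
With p_i = (n_i/n_T)P, Kp = p_R / (p_Q p_N^2).
Substituting and setting equal to 1.69 bar^-2 gives a polynomial in X; the root in (0,1) is X = 0.761.

X = 0.761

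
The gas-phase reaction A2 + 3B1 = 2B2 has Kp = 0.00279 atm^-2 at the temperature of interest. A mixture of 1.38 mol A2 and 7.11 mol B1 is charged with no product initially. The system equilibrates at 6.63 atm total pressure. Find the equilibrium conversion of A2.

Basis: 1.38 mol A2 initially; let X = conversion of A2. Extent ξ = 1.38X.
Species balance: n_A2 = 1.38 − 1.38X; n_B1 = 7.11 − 4.14X; n_B2 = 2.76X.
n_T = Σnᵢ = 8.49 − 2.76X.
With p_i = (n_i/n_T)P, Kp = p_B2^2 / (p_A2 p_B1^3).
This yields a degree-4 equation in X; solving on (0,1), X = 0.248.

X = 0.248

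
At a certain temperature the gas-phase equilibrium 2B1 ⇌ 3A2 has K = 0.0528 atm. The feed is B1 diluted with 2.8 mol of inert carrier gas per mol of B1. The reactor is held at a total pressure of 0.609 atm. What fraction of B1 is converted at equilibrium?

Basis: 1 mol B1 initially; let X = conversion of B1. Extent ξ = 0.5X.
Mole table: n_B1 = 1 − X; n_A2 = 1.5X; n_I = 2.8 (inert).
Total moles n_T = 3.8 + 0.5X.
Mole fractions y_i = n_i/n_T; K = p_A2^3 / (p_B1^2) with p_i = y_i·P.
This yields a degree-3 equation in X; solving on (0,1), X = 0.351.

X = 0.351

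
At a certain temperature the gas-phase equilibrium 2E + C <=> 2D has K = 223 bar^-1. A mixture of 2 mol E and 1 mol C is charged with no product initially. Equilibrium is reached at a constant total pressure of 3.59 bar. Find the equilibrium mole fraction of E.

y_E = 0.119

Basis: 2 mol E initially; let X = conversion of E. Extent ξ = X.
At extent ξ: n_E = 2 − 2X; n_C = 1 − X; n_D = 2X.
Total moles n_T = 3 − X.
Mole fractions y_i = n_i/n_T; K = p_D^2 / (p_E^2 p_C) with p_i = y_i·P.
Setting this equal to 223 bar^-1 and taking the physical root (0 < X < 1) gives X = 0.873.
Then n_E = 0.253, n_T = 2.13, so y_E = 0.119.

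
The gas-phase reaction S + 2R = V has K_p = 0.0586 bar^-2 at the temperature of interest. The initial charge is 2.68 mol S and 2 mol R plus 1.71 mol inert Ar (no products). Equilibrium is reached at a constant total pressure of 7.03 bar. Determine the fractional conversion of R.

X = 0.351

Let X = conversion of R (basis 2 mol R); extent of reaction ξ = X.
At extent ξ: n_S = 2.68 − X; n_R = 2 − 2X; n_V = X; n_I = 1.71 (inert).
n_T = Σnᵢ = 6.39 − 2X.
y_i = n_i/n_T, p_i = y_i·P. K_p = p_V / (p_S p_R^2).
This yields a degree-3 equation in X; solving on (0,1), X = 0.351.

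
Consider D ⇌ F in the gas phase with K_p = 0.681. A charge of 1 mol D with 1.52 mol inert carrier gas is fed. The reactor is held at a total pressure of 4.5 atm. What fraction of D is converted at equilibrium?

Take 1 mol D as basis and let X be its fractional conversion, so ξ = X.
Species balance: n_D = 1 − X; n_F = X; n_I = 1.52 (inert).
n_T stays at 2.52 (no change in mole number).
With p_i = (n_i/n_T)P, K_p = p_F / (p_D).
Substituting and setting equal to 0.681 gives a polynomial in X; the root in (0,1) is X = 0.405.

X = 0.405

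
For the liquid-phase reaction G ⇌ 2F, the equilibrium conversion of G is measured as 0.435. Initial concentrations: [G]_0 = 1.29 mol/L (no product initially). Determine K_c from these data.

Let X = conversion of G.
Concentrations: [G] = 1.29 − 1.29X; [F] = 2.58X.
At X = 0.435: [G] = 0.729, [F] = 1.12.
K_c = [F]^2 / ([G]) = 1.73 mol/L.

K_c = 1.73 mol/L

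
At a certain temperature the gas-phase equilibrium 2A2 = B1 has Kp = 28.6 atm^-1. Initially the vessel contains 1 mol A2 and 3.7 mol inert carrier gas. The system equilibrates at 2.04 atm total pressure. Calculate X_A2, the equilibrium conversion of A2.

Basis: 1 mol A2 initially; let X = conversion of A2. Extent ξ = 0.5X.
Species balance: n_A2 = 1 − X; n_B1 = 0.5X; n_I = 3.7 (inert).
Summing: n_T = 4.7 − 0.5X.
With p_i = (n_i/n_T)P, Kp = p_B1 / (p_A2^2).
Substituting and setting equal to 28.6 atm^-1 gives a polynomial in X; the root in (0,1) is X = 0.826.

X = 0.826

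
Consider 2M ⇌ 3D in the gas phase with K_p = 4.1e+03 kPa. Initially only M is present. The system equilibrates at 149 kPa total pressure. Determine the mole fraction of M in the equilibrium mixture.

Basis: 1 mol M initially; let X = conversion of M. Extent ξ = 0.5X.
At extent ξ: n_M = 1 − X; n_D = 1.5X.
n_T = Σnᵢ = 1 + 0.5X.
With p_i = (n_i/n_T)P, K_p = p_D^3 / (p_M^2).
Setting this equal to 4.1e+03 kPa and taking the physical root (0 < X < 1) gives X = 0.791.
Then n_M = 0.209, n_T = 1.4, so y_M = 0.150.

y_M = 0.150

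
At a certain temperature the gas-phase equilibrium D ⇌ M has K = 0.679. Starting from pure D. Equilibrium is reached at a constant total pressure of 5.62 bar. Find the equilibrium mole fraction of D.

y_D = 0.596

Basis: 1 mol D initially; let X = conversion of D. Extent ξ = X.
At extent ξ: n_D = 1 − X; n_M = X.
Total moles n_T = 1 (Δν = 0, constant).
Mole fractions y_i = n_i/n_T; K = p_M / (p_D) with p_i = y_i·P.
Substituting and setting equal to 0.679 gives a polynomial in X; the root in (0,1) is X = 0.404.
Then n_D = 0.596, n_T = 1, so y_D = 0.596.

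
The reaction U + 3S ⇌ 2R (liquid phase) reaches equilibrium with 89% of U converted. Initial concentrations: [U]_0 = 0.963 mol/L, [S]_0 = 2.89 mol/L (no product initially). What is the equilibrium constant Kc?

Kc = 856 (mol/L)^-2

Let X = conversion of U.
Concentrations: [U] = 0.963 − 0.963X; [S] = 2.89 − 2.89X; [R] = 1.93X.
At X = 0.89: [U] = 0.106, [S] = 0.319, [R] = 1.71.
Kc = [R]^2 / ([U] [S]^3) = 856 (mol/L)^-2.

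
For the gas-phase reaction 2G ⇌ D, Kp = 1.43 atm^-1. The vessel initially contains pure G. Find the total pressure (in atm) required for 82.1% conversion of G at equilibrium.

P = 5.28 atm

Basis: 1 mol G initially; let X = conversion of G. Extent ξ = 0.5X.
Moles: n_G = 1 − X; n_D = 0.5X.
Total moles n_T = 1 − 0.5X.
Kp = p_D / (p_G^2) with p_i = (n_i/n_T)·P.
At X = 0.821: the mole-fraction product g(X) = Π y_i^ν_i = 7.553. Since Kp = g(X)·P^{-1}, P = (g/Kp)^(1/1) = (7.553/1.43)^(1/1) = 5.28 atm.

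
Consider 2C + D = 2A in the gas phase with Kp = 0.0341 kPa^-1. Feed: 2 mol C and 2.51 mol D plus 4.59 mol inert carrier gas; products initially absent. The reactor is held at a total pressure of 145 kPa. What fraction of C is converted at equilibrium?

X = 0.517

Basis: 2 mol C initially; let X = conversion of C. Extent ξ = X.
Species balance: n_C = 2 − 2X; n_D = 2.51 − X; n_A = 2X; n_I = 4.59 (inert).
Total moles n_T = 9.1 − X.
Mole fractions y_i = n_i/n_T; Kp = p_A^2 / (p_C^2 p_D) with p_i = y_i·P.
Equating to 0.0341 kPa^-1 and solving on 0 < X < 1: X = 0.517.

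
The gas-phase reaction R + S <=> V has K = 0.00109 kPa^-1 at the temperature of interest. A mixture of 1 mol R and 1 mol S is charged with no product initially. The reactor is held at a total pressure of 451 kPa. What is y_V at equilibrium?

y_V = 0.100

Take 1 mol R as basis and let X be its fractional conversion, so ξ = X.
Species balance: n_R = 1 − X; n_S = 1 − X; n_V = X.
n_T = Σnᵢ = 2 − X.
With p_i = (n_i/n_T)P, K = p_V / (p_R p_S).
Equating to 0.00109 kPa^-1 and solving on 0 < X < 1: X = 0.181.
Then n_V = 0.181, n_T = 1.82, so y_V = 0.100.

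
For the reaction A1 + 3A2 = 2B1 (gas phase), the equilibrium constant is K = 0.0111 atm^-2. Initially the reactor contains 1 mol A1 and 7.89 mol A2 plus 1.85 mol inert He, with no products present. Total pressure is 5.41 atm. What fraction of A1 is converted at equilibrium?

Basis: 1 mol A1 initially; let X = conversion of A1. Extent ξ = X.
Mole table: n_A1 = 1 − X; n_A2 = 7.89 − 3X; n_B1 = 2X; n_I = 1.85 (inert).
n_T = Σnᵢ = 10.7 − 2X.
With p_i = (n_i/n_T)P, K = p_B1^2 / (p_A1 p_A2^3).
Substituting and setting equal to 0.0111 atm^-2 gives a polynomial in X; the root in (0,1) is X = 0.390.

X = 0.390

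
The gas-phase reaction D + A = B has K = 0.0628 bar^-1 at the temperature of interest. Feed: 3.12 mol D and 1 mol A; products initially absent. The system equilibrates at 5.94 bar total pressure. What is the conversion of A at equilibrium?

Basis: 1 mol A initially; let X = conversion of A. Extent ξ = X.
Mole table: n_D = 3.12 − X; n_A = 1 − X; n_B = X.
Summing: n_T = 4.12 − X.
Mole fractions y_i = n_i/n_T; K = p_B / (p_D p_A) with p_i = y_i·P.
Setting this equal to 0.0628 bar^-1 and taking the physical root (0 < X < 1) gives X = 0.217.

X = 0.217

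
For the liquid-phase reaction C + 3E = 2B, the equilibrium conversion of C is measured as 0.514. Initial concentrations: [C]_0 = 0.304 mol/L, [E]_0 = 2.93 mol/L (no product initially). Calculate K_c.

K_c = 0.0443 (mol/L)^-2

Let X = conversion of C.
Concentrations: [C] = 0.304 − 0.304X; [E] = 2.93 − 0.912X; [B] = 0.608X.
At X = 0.514: [C] = 0.148, [E] = 2.46, [B] = 0.313.
K_c = [B]^2 / ([C] [E]^3) = 0.0443 (mol/L)^-2.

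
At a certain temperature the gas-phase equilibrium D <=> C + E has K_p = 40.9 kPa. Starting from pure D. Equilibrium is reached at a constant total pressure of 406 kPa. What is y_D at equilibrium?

Let X = conversion of D (basis 1 mol D); extent of reaction ξ = X.
At extent ξ: n_D = 1 − X; n_C = X; n_E = X.
Summing: n_T = 1 + X.
With p_i = (n_i/n_T)P, K_p = p_C p_E / (p_D).
Equating to 40.9 kPa and solving on 0 < X < 1: X = 0.303.
Then n_D = 0.697, n_T = 1.3, so y_D = 0.535.

y_D = 0.535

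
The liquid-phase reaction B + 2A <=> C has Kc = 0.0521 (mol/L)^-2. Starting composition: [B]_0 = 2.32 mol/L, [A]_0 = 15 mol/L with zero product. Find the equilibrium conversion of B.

X = 0.863

Let X = conversion of B; extent ξ = 2.32·X mol/L.
Concentrations: [B] = 2.32 − 2.32X; [A] = 15 − 4.64X; [C] = 2.32X.
Kc = [C] / ([B] [A]^2).
This equals 0.0521 at X = 0.863 (the root in 0 < X < 1).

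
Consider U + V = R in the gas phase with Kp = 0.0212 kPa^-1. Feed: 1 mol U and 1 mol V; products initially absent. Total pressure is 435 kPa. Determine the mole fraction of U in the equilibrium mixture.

y_U = 0.238

Take 1 mol U as basis and let X be its fractional conversion, so ξ = X.
Mole table: n_U = 1 − X; n_V = 1 − X; n_R = X.
n_T = Σnᵢ = 2 − X.
With p_i = (n_i/n_T)P, Kp = p_R / (p_U p_V).
Equating to 0.0212 kPa^-1 and solving on 0 < X < 1: X = 0.687.
Then n_U = 0.313, n_T = 1.31, so y_U = 0.238.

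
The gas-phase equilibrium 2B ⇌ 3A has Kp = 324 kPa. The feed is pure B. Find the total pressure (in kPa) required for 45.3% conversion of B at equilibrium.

P = 379 kPa

Let X = conversion of B (basis 1 mol B); extent of reaction ξ = 0.5X.
Moles: n_B = 1 − X; n_A = 1.5X.
Total moles n_T = 1 + 0.5X.
Kp = p_A^3 / (p_B^2) with p_i = (n_i/n_T)·P.
At X = 0.453: the mole-fraction product g(X) = Π y_i^ν_i = 0.8549. Since Kp = g(X)·P^{1}, P = (Kp/g)^(1/1) = (324/0.8549)^(1/1) = 379 kPa.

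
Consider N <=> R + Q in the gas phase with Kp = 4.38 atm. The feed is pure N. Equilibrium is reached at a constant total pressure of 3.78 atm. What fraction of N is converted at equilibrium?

Take 1 mol N as basis and let X be its fractional conversion, so ξ = X.
Moles: n_N = 1 − X; n_R = X; n_Q = X.
n_T = Σnᵢ = 1 + X.
Mole fractions y_i = n_i/n_T; Kp = p_R p_Q / (p_N) with p_i = y_i·P.
This yields a degree-2 equation in X; solving on (0,1), X = 0.733.

X = 0.733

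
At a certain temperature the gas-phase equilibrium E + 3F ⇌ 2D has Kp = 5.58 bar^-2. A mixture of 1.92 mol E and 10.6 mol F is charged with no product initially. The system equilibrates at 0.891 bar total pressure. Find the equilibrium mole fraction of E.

y_E = 0.058

Let X = conversion of E (basis 1.92 mol E); extent of reaction ξ = 1.92X.
Species balance: n_E = 1.92 − 1.92X; n_F = 10.6 − 5.76X; n_D = 3.84X.
n_T = Σnᵢ = 12.5 − 3.84X.
y_i = n_i/n_T, p_i = y_i·P. Kp = p_D^2 / (p_E p_F^3).
Setting this equal to 5.58 bar^-2 and taking the physical root (0 < X < 1) gives X = 0.704.
Then n_E = 0.568, n_T = 9.82, so y_E = 0.058.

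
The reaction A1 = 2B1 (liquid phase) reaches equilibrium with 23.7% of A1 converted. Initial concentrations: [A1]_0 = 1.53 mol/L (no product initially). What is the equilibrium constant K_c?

Let X = conversion of A1.
Concentrations: [A1] = 1.53 − 1.53X; [B1] = 3.06X.
At X = 0.237: [A1] = 1.17, [B1] = 0.725.
K_c = [B1]^2 / ([A1]) = 0.451 mol/L.

K_c = 0.451 mol/L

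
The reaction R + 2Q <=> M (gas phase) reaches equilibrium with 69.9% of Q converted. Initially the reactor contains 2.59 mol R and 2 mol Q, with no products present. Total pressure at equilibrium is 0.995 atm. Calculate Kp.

Kp = 10.5 atm^-2

Basis: 2 mol Q initially; let X = conversion of Q. Extent ξ = X.
At extent ξ: n_R = 2.59 − X; n_Q = 2 − 2X; n_M = X.
n_T = Σnᵢ = 4.59 − 2X.
At X = 0.699: n_R = 1.89, n_Q = 0.602, n_M = 0.699, n_T = 3.19.
p_i = (n_i/n_T)·P. Kp = p_M / (p_R p_Q^2) = 10.5 atm^-2.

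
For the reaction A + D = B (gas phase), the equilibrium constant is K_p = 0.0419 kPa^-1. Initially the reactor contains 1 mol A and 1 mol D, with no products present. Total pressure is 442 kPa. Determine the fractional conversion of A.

Let X = conversion of A (basis 1 mol A); extent of reaction ξ = X.
At extent ξ: n_A = 1 − X; n_D = 1 − X; n_B = X.
Summing: n_T = 2 − X.
With p_i = (n_i/n_T)P, K_p = p_B / (p_A p_D).
Equating to 0.0419 kPa^-1 and solving on 0 < X < 1: X = 0.774.

X = 0.774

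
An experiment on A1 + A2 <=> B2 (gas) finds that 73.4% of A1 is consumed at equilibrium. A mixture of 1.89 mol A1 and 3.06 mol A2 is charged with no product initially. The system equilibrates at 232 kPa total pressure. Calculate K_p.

K_p = 0.0253 kPa^-1

Take 1.89 mol A1 as basis and let X be its fractional conversion, so ξ = 1.89X.
Species balance: n_A1 = 1.89 − 1.89X; n_A2 = 3.06 − 1.89X; n_B2 = 1.89X.
Total moles n_T = 4.95 − 1.89X.
At X = 0.734: n_A1 = 0.503, n_A2 = 1.67, n_B2 = 1.39, n_T = 3.56.
p_i = (n_i/n_T)·P. K_p = p_B2 / (p_A1 p_A2) = 0.0253 kPa^-1.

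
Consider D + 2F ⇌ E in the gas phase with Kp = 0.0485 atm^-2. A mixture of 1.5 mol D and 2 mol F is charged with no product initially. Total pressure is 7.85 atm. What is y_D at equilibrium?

Take 2 mol F as basis and let X be its fractional conversion, so ξ = X.
Mole table: n_D = 1.5 − X; n_F = 2 − 2X; n_E = X.
Total moles n_T = 3.5 − 2X.
With p_i = (n_i/n_T)P, Kp = p_E / (p_D p_F^2).
Equating to 0.0485 atm^-2 and solving on 0 < X < 1: X = 0.492.
Then n_D = 1.01, n_T = 2.52, so y_D = 0.401.

y_D = 0.401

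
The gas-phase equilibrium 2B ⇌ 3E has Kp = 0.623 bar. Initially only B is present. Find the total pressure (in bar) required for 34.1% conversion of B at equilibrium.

P = 2.37 bar

Take 1 mol B as basis and let X be its fractional conversion, so ξ = 0.5X.
Moles: n_B = 1 − X; n_E = 1.5X.
Summing: n_T = 1 + 0.5X.
Kp = p_E^3 / (p_B^2) with p_i = (n_i/n_T)·P.
At X = 0.341: the mole-fraction product g(X) = Π y_i^ν_i = 0.2633. Since Kp = g(X)·P^{1}, P = (Kp/g)^(1/1) = (0.623/0.2633)^(1/1) = 2.37 bar.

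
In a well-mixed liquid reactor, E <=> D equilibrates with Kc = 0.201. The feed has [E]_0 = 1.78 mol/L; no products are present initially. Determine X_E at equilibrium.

Let X = conversion of E; extent ξ = 1.78·X mol/L.
Concentrations: [E] = 1.78 − 1.78X; [D] = 1.78X.
Kc = [D] / ([E]).
Solving Kc = 0.201 for X ∈ (0,1): X = 0.167.

X = 0.167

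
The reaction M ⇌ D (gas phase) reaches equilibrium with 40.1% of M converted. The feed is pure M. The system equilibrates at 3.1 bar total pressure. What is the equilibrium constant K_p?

Basis: 1 mol M initially; let X = conversion of M. Extent ξ = X.
Mole table: n_M = 1 − X; n_D = X.
n_T stays at 1 (no change in mole number).
At X = 0.401: n_M = 0.599, n_D = 0.401, n_T = 1.
p_i = (n_i/n_T)·P. K_p = p_D / (p_M) = 0.669.

K_p = 0.669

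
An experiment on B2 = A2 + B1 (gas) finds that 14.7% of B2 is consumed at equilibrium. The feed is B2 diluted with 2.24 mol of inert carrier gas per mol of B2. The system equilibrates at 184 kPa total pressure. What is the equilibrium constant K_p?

K_p = 1.38 kPa

Let X = conversion of B2 (basis 1 mol B2); extent of reaction ξ = X.
Species balance: n_B2 = 1 − X; n_A2 = X; n_B1 = X; n_I = 2.24 (inert).
n_T = Σnᵢ = 3.24 + X.
At X = 0.147: n_B2 = 0.853, n_A2 = 0.147, n_B1 = 0.147, n_T = 3.39.
p_i = (n_i/n_T)·P. K_p = p_A2 p_B1 / (p_B2) = 1.38 kPa.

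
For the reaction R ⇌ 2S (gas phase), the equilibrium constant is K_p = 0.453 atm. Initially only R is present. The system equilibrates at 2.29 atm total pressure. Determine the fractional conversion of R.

X = 0.217

Take 1 mol R as basis and let X be its fractional conversion, so ξ = X.
Mole table: n_R = 1 − X; n_S = 2X.
Summing: n_T = 1 + X.
Mole fractions y_i = n_i/n_T; K_p = p_S^2 / (p_R) with p_i = y_i·P.
This yields a degree-2 equation in X; solving on (0,1), X = 0.217.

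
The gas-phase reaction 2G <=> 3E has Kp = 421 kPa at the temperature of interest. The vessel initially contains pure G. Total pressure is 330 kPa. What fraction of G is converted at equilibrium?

X = 0.494

Take 1 mol G as basis and let X be its fractional conversion, so ξ = 0.5X.
Moles: n_G = 1 − X; n_E = 1.5X.
n_T = Σnᵢ = 1 + 0.5X.
y_i = n_i/n_T, p_i = y_i·P. Kp = p_E^3 / (p_G^2).
This yields a degree-3 equation in X; solving on (0,1), X = 0.494.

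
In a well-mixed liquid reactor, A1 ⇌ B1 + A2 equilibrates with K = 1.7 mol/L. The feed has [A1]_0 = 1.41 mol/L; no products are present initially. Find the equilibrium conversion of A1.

X = 0.650

Let X = conversion of A1; extent ξ = 1.41·X mol/L.
Concentrations: [A1] = 1.41 − 1.41X; [B1] = 1.41X; [A2] = 1.41X.
K = [B1] [A2] / ([A1]).
Equating to 1.7 mol/L: the physical root is X = 0.650.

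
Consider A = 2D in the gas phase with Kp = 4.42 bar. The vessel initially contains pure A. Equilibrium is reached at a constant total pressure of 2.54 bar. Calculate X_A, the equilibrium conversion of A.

Let X = conversion of A (basis 1 mol A); extent of reaction ξ = X.
Species balance: n_A = 1 − X; n_D = 2X.
n_T = Σnᵢ = 1 + X.
Mole fractions y_i = n_i/n_T; Kp = p_D^2 / (p_A) with p_i = y_i·P.
This yields a degree-2 equation in X; solving on (0,1), X = 0.551.

X = 0.551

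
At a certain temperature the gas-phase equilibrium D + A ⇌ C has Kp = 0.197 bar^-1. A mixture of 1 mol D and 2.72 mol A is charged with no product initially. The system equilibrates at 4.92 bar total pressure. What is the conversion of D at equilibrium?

X = 0.404

Basis: 1 mol D initially; let X = conversion of D. Extent ξ = X.
At extent ξ: n_D = 1 − X; n_A = 2.72 − X; n_C = X.
Total moles n_T = 3.72 − X.
With p_i = (n_i/n_T)P, Kp = p_C / (p_D p_A).
This yields a degree-2 equation in X; solving on (0,1), X = 0.404.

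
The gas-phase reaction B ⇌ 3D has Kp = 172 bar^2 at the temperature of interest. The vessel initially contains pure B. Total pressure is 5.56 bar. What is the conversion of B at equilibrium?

Let X = conversion of B (basis 1 mol B); extent of reaction ξ = X.
Mole table: n_B = 1 − X; n_D = 3X.
Total moles n_T = 1 + 2X.
y_i = n_i/n_T, p_i = y_i·P. Kp = p_D^3 / (p_B).
Substituting and setting equal to 172 bar^2 gives a polynomial in X; the root in (0,1) is X = 0.706.

X = 0.706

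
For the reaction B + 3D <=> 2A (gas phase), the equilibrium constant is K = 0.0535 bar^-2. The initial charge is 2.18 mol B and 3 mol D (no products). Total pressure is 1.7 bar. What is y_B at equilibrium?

y_B = 0.414

Let X = conversion of D (basis 3 mol D); extent of reaction ξ = X.
Species balance: n_B = 2.18 − X; n_D = 3 − 3X; n_A = 2X.
Summing: n_T = 5.18 − 2X.
With p_i = (n_i/n_T)P, K = p_A^2 / (p_B p_D^3).
This yields a degree-4 equation in X; solving on (0,1), X = 0.211.
Then n_B = 1.97, n_T = 4.76, so y_B = 0.414.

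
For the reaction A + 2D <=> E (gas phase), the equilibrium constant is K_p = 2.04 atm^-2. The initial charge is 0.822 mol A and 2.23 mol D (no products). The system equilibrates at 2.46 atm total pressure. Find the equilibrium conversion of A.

Let X = conversion of A (basis 0.822 mol A); extent of reaction ξ = 0.822X.
At extent ξ: n_A = 0.822 − 0.822X; n_D = 2.23 − 1.64X; n_E = 0.822X.
n_T = Σnᵢ = 3.05 − 1.64X.
y_i = n_i/n_T, p_i = y_i·P. K_p = p_E / (p_A p_D^2).
Substituting and setting equal to 2.04 atm^-2 gives a polynomial in X; the root in (0,1) is X = 0.780.

X = 0.780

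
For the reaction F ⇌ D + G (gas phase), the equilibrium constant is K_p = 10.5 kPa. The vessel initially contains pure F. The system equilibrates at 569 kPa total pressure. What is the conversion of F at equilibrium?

Basis: 1 mol F initially; let X = conversion of F. Extent ξ = X.
Mole table: n_F = 1 − X; n_D = X; n_G = X.
Summing: n_T = 1 + X.
With p_i = (n_i/n_T)P, K_p = p_D p_G / (p_F).
Setting this equal to 10.5 kPa and taking the physical root (0 < X < 1) gives X = 0.135.

X = 0.135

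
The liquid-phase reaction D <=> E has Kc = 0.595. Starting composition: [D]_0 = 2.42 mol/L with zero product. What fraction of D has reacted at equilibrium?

Let X = conversion of D; extent ξ = 2.42·X mol/L.
Concentrations: [D] = 2.42 − 2.42X; [E] = 2.42X.
Kc = [E] / ([D]).
This equals 0.595 at X = 0.373 (the root in 0 < X < 1).

X = 0.373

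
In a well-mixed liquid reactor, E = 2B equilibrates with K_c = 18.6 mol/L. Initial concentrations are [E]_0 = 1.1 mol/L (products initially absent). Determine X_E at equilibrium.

Let X = conversion of E; extent ξ = 1.1·X mol/L.
Concentrations: [E] = 1.1 − 1.1X; [B] = 2.2X.
K_c = [B]^2 / ([E]).
Solving K_c = 18.6 for X ∈ (0,1): X = 0.835.

X = 0.835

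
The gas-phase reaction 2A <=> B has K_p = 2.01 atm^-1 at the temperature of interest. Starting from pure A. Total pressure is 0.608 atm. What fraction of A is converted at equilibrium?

X = 0.588

Basis: 1 mol A initially; let X = conversion of A. Extent ξ = 0.5X.
At extent ξ: n_A = 1 − X; n_B = 0.5X.
Total moles n_T = 1 − 0.5X.
y_i = n_i/n_T, p_i = y_i·P. K_p = p_B / (p_A^2).
Substituting and setting equal to 2.01 atm^-1 gives a polynomial in X; the root in (0,1) is X = 0.588.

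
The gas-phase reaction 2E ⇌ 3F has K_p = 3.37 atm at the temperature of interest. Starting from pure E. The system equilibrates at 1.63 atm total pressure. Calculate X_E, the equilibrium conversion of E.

Let X = conversion of E (basis 1 mol E); extent of reaction ξ = 0.5X.
At extent ξ: n_E = 1 − X; n_F = 1.5X.
n_T = Σnᵢ = 1 + 0.5X.
Mole fractions y_i = n_i/n_T; K_p = p_F^3 / (p_E^2) with p_i = y_i·P.
Substituting and setting equal to 3.37 atm gives a polynomial in X; the root in (0,1) is X = 0.545.

X = 0.545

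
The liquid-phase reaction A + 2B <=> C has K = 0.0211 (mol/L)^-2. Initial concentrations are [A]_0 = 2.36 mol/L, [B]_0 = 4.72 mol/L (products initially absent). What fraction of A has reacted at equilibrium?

Let X = conversion of A; extent ξ = 2.36·X mol/L.
Concentrations: [A] = 2.36 − 2.36X; [B] = 4.72 − 4.72X; [C] = 2.36X.
K = [C] / ([A] [B]^2).
This equals 0.0211 at X = 0.222 (the root in 0 < X < 1).

X = 0.222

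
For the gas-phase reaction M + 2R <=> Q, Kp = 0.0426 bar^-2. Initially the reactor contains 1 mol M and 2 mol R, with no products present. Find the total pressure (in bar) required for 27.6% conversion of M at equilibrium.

P = 5.06 bar

Take 1 mol M as basis and let X be its fractional conversion, so ξ = X.
Moles: n_M = 1 − X; n_R = 2 − 2X; n_Q = X.
Summing: n_T = 3 − 2X.
Kp = p_Q / (p_M p_R^2) with p_i = (n_i/n_T)·P.
At X = 0.276: the mole-fraction product g(X) = Π y_i^ν_i = 1.09. Since Kp = g(X)·P^{-2}, P = (g/Kp)^(1/2) = (1.09/0.0426)^(1/2) = 5.06 bar.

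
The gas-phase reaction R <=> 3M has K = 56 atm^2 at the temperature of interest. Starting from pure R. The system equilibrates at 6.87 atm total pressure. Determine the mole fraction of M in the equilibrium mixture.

y_M = 0.705

Take 1 mol R as basis and let X be its fractional conversion, so ξ = X.
At extent ξ: n_R = 1 − X; n_M = 3X.
Total moles n_T = 1 + 2X.
Mole fractions y_i = n_i/n_T; K = p_M^3 / (p_R) with p_i = y_i·P.
Equating to 56 atm^2 and solving on 0 < X < 1: X = 0.443.
Then n_M = 1.33, n_T = 1.89, so y_M = 0.705.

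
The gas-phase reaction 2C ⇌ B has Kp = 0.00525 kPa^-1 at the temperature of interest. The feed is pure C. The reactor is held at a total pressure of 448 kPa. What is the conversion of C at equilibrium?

X = 0.690

Let X = conversion of C (basis 1 mol C); extent of reaction ξ = 0.5X.
Mole table: n_C = 1 − X; n_B = 0.5X.
Summing: n_T = 1 − 0.5X.
y_i = n_i/n_T, p_i = y_i·P. Kp = p_B / (p_C^2).
Substituting and setting equal to 0.00525 kPa^-1 gives a polynomial in X; the root in (0,1) is X = 0.690.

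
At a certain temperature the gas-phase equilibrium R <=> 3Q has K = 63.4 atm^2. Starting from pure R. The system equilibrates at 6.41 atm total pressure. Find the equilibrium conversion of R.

X = 0.485

Let X = conversion of R (basis 1 mol R); extent of reaction ξ = X.
Mole table: n_R = 1 − X; n_Q = 3X.
Summing: n_T = 1 + 2X.
y_i = n_i/n_T, p_i = y_i·P. K = p_Q^3 / (p_R).
Setting this equal to 63.4 atm^2 and taking the physical root (0 < X < 1) gives X = 0.485.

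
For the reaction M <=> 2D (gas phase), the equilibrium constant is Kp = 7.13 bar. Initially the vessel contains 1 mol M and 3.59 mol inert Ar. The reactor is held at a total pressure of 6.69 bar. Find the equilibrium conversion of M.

Take 1 mol M as basis and let X be its fractional conversion, so ξ = X.
At extent ξ: n_M = 1 − X; n_D = 2X; n_I = 3.59 (inert).
n_T = Σnᵢ = 4.59 + X.
With p_i = (n_i/n_T)P, Kp = p_D^2 / (p_M).
Setting this equal to 7.13 bar and taking the physical root (0 < X < 1) gives X = 0.675.

X = 0.675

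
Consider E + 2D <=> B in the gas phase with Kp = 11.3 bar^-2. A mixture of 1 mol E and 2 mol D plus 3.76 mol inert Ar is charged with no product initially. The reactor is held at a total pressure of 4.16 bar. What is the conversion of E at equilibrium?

Let X = conversion of E (basis 1 mol E); extent of reaction ξ = X.
Moles: n_E = 1 − X; n_D = 2 − 2X; n_B = X; n_I = 3.76 (inert).
Total moles n_T = 6.76 − 2X.
y_i = n_i/n_T, p_i = y_i·P. Kp = p_B / (p_E p_D^2).
Substituting and setting equal to 11.3 bar^-2 gives a polynomial in X; the root in (0,1) is X = 0.705.

X = 0.705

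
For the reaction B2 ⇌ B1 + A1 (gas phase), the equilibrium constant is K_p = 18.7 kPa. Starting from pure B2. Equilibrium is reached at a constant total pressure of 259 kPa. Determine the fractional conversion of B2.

Take 1 mol B2 as basis and let X be its fractional conversion, so ξ = X.
Mole table: n_B2 = 1 − X; n_B1 = X; n_A1 = X.
Summing: n_T = 1 + X.
With p_i = (n_i/n_T)P, K_p = p_B1 p_A1 / (p_B2).
This yields a degree-2 equation in X; solving on (0,1), X = 0.259.

X = 0.259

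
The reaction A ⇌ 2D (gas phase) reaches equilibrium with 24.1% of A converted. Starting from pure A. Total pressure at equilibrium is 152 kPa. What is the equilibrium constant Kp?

Kp = 37.5 kPa

Let X = conversion of A (basis 1 mol A); extent of reaction ξ = X.
Moles: n_A = 1 − X; n_D = 2X.
Total moles n_T = 1 + X.
At X = 0.241: n_A = 0.759, n_D = 0.482, n_T = 1.24.
p_i = (n_i/n_T)·P. Kp = p_D^2 / (p_A) = 37.5 kPa.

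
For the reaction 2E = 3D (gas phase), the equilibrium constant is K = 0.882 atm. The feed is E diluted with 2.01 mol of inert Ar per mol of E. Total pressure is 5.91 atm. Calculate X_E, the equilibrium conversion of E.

Basis: 1 mol E initially; let X = conversion of E. Extent ξ = 0.5X.
Moles: n_E = 1 − X; n_D = 1.5X; n_I = 2.01 (inert).
Summing: n_T = 3.01 + 0.5X.
Mole fractions y_i = n_i/n_T; K = p_D^3 / (p_E^2) with p_i = y_i·P.
Setting this equal to 0.882 atm and taking the physical root (0 < X < 1) gives X = 0.379.

X = 0.379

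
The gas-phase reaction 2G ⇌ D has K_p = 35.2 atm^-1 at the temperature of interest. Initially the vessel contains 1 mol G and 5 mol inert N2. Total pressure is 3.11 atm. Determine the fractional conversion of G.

X = 0.853

Basis: 1 mol G initially; let X = conversion of G. Extent ξ = 0.5X.
Mole table: n_G = 1 − X; n_D = 0.5X; n_I = 5 (inert).
Summing: n_T = 6 − 0.5X.
With p_i = (n_i/n_T)P, K_p = p_D / (p_G^2).
Substituting and setting equal to 35.2 atm^-1 gives a polynomial in X; the root in (0,1) is X = 0.853.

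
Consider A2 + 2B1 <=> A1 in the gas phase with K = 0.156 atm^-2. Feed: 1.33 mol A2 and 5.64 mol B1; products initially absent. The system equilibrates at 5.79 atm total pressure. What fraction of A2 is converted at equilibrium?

X = 0.738

Take 1.33 mol A2 as basis and let X be its fractional conversion, so ξ = 1.33X.
Mole table: n_A2 = 1.33 − 1.33X; n_B1 = 5.64 − 2.66X; n_A1 = 1.33X.
Summing: n_T = 6.97 − 2.66X.
y_i = n_i/n_T, p_i = y_i·P. K = p_A1 / (p_A2 p_B1^2).
This yields a degree-3 equation in X; solving on (0,1), X = 0.738.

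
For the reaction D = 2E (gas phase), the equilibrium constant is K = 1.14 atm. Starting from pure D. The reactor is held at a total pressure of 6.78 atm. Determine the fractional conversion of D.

Let X = conversion of D (basis 1 mol D); extent of reaction ξ = X.
Moles: n_D = 1 − X; n_E = 2X.
Total moles n_T = 1 + X.
Mole fractions y_i = n_i/n_T; K = p_E^2 / (p_D) with p_i = y_i·P.
Substituting and setting equal to 1.14 atm gives a polynomial in X; the root in (0,1) is X = 0.201.

X = 0.201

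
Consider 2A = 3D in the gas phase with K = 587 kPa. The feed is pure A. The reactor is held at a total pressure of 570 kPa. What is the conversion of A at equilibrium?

Let X = conversion of A (basis 1 mol A); extent of reaction ξ = 0.5X.
Mole table: n_A = 1 − X; n_D = 1.5X.
Total moles n_T = 1 + 0.5X.
With p_i = (n_i/n_T)P, K = p_D^3 / (p_A^2).
Substituting and setting equal to 587 kPa gives a polynomial in X; the root in (0,1) is X = 0.472.

X = 0.472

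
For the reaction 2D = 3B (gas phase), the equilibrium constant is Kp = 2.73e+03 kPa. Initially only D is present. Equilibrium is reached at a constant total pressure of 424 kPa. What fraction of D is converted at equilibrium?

X = 0.662

Let X = conversion of D (basis 1 mol D); extent of reaction ξ = 0.5X.
Mole table: n_D = 1 − X; n_B = 1.5X.
n_T = Σnᵢ = 1 + 0.5X.
With p_i = (n_i/n_T)P, Kp = p_B^3 / (p_D^2).
This yields a degree-3 equation in X; solving on (0,1), X = 0.662.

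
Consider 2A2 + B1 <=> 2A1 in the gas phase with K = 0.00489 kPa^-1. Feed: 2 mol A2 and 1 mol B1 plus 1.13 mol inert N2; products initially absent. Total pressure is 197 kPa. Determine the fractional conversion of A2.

X = 0.296

Take 2 mol A2 as basis and let X be its fractional conversion, so ξ = X.
Mole table: n_A2 = 2 − 2X; n_B1 = 1 − X; n_A1 = 2X; n_I = 1.13 (inert).
Total moles n_T = 4.13 − X.
With p_i = (n_i/n_T)P, K = p_A1^2 / (p_A2^2 p_B1).
Equating to 0.00489 kPa^-1 and solving on 0 < X < 1: X = 0.296.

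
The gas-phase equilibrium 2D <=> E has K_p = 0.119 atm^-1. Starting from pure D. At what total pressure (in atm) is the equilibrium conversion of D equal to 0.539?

P = 7.78 atm

Take 1 mol D as basis and let X be its fractional conversion, so ξ = 0.5X.
Species balance: n_D = 1 − X; n_E = 0.5X.
n_T = Σnᵢ = 1 − 0.5X.
K_p = p_E / (p_D^2) with p_i = (n_i/n_T)·P.
At X = 0.539: the mole-fraction product g(X) = Π y_i^ν_i = 0.9264. Since K_p = g(X)·P^{-1}, P = (g/K_p)^(1/1) = (0.9264/0.119)^(1/1) = 7.78 atm.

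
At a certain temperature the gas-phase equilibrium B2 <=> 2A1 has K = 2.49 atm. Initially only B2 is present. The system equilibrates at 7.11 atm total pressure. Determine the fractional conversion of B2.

X = 0.284

Take 1 mol B2 as basis and let X be its fractional conversion, so ξ = X.
Species balance: n_B2 = 1 − X; n_A1 = 2X.
n_T = Σnᵢ = 1 + X.
With p_i = (n_i/n_T)P, K = p_A1^2 / (p_B2).
Substituting and setting equal to 2.49 atm gives a polynomial in X; the root in (0,1) is X = 0.284.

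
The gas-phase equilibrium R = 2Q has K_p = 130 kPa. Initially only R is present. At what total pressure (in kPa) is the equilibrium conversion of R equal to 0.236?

Take 1 mol R as basis and let X be its fractional conversion, so ξ = X.
At extent ξ: n_R = 1 − X; n_Q = 2X.
Total moles n_T = 1 + X.
K_p = p_Q^2 / (p_R) with p_i = (n_i/n_T)·P.
At X = 0.236: the mole-fraction product g(X) = Π y_i^ν_i = 0.2359. Since K_p = g(X)·P^{1}, P = (K_p/g)^(1/1) = (130/0.2359)^(1/1) = 551 kPa.

P = 551 kPa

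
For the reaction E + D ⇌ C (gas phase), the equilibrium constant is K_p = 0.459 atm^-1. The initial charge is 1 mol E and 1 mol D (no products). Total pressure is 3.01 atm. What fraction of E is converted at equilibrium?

X = 0.352

Let X = conversion of E (basis 1 mol E); extent of reaction ξ = X.
Mole table: n_E = 1 − X; n_D = 1 − X; n_C = X.
Total moles n_T = 2 − X.
With p_i = (n_i/n_T)P, K_p = p_C / (p_E p_D).
This yields a degree-2 equation in X; solving on (0,1), X = 0.352.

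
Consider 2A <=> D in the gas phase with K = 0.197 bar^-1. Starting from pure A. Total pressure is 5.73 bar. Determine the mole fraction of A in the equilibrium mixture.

y_A = 0.597

Take 1 mol A as basis and let X be its fractional conversion, so ξ = 0.5X.
Species balance: n_A = 1 − X; n_D = 0.5X.
Total moles n_T = 1 − 0.5X.
Mole fractions y_i = n_i/n_T; K = p_D / (p_A^2) with p_i = y_i·P.
This yields a degree-2 equation in X; solving on (0,1), X = 0.574.
Then n_A = 0.426, n_T = 0.713, so y_A = 0.597.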